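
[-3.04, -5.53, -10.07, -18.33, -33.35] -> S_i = -3.04*1.82^i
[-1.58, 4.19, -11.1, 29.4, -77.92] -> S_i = -1.58*(-2.65)^i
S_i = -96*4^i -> [-96, -384, -1536, -6144, -24576]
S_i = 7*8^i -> [7, 56, 448, 3584, 28672]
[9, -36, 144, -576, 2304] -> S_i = 9*-4^i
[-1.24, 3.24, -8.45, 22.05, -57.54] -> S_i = -1.24*(-2.61)^i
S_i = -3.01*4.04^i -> [-3.01, -12.16, -49.13, -198.48, -801.85]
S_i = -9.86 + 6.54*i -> [-9.86, -3.32, 3.22, 9.76, 16.3]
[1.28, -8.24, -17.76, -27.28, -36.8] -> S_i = 1.28 + -9.52*i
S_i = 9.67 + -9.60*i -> [9.67, 0.07, -9.53, -19.13, -28.73]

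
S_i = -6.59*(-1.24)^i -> [-6.59, 8.17, -10.13, 12.56, -15.58]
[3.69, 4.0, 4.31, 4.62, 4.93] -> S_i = 3.69 + 0.31*i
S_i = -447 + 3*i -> [-447, -444, -441, -438, -435]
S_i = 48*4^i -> [48, 192, 768, 3072, 12288]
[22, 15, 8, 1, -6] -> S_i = 22 + -7*i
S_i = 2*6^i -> [2, 12, 72, 432, 2592]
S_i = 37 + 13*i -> [37, 50, 63, 76, 89]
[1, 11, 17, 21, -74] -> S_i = Random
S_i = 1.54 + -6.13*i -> [1.54, -4.59, -10.72, -16.85, -22.98]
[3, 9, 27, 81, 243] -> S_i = 3*3^i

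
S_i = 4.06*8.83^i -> [4.06, 35.85, 316.55, 2795.17, 24681.35]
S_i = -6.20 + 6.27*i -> [-6.2, 0.07, 6.34, 12.61, 18.88]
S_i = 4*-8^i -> [4, -32, 256, -2048, 16384]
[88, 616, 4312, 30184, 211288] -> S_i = 88*7^i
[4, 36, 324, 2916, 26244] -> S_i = 4*9^i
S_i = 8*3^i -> [8, 24, 72, 216, 648]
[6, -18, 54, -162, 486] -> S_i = 6*-3^i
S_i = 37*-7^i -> [37, -259, 1813, -12691, 88837]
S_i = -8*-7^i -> [-8, 56, -392, 2744, -19208]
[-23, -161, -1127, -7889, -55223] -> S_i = -23*7^i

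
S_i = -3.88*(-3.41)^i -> [-3.88, 13.23, -45.12, 153.85, -524.63]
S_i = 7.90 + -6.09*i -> [7.9, 1.81, -4.28, -10.37, -16.46]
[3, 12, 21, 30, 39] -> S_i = 3 + 9*i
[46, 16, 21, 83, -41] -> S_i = Random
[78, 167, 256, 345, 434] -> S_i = 78 + 89*i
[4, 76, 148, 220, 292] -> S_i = 4 + 72*i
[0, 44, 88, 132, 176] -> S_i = 0 + 44*i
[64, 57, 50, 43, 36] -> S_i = 64 + -7*i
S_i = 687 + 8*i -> [687, 695, 703, 711, 719]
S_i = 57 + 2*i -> [57, 59, 61, 63, 65]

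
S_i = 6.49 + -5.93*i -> [6.49, 0.56, -5.37, -11.3, -17.23]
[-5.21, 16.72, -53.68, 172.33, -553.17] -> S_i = -5.21*(-3.21)^i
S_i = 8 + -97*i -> [8, -89, -186, -283, -380]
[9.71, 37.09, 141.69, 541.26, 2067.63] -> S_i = 9.71*3.82^i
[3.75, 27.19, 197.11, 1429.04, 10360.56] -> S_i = 3.75*7.25^i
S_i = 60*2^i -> [60, 120, 240, 480, 960]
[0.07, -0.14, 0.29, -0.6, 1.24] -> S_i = 0.07*(-2.05)^i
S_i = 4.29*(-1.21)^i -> [4.29, -5.19, 6.28, -7.6, 9.2]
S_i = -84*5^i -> [-84, -420, -2100, -10500, -52500]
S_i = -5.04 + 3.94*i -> [-5.04, -1.1, 2.84, 6.78, 10.72]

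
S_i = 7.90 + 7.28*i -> [7.9, 15.18, 22.46, 29.74, 37.02]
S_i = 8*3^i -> [8, 24, 72, 216, 648]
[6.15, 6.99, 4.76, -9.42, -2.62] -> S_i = Random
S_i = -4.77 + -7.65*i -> [-4.77, -12.42, -20.07, -27.72, -35.37]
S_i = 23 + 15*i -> [23, 38, 53, 68, 83]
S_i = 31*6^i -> [31, 186, 1116, 6696, 40176]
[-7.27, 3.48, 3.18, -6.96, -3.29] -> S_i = Random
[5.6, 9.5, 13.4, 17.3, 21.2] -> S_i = 5.60 + 3.90*i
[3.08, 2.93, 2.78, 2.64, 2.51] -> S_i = 3.08*0.95^i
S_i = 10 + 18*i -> [10, 28, 46, 64, 82]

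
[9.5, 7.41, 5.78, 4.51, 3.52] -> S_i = 9.50*0.78^i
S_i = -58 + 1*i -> [-58, -57, -56, -55, -54]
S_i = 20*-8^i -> [20, -160, 1280, -10240, 81920]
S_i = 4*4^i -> [4, 16, 64, 256, 1024]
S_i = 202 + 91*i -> [202, 293, 384, 475, 566]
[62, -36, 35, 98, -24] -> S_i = Random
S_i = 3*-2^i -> [3, -6, 12, -24, 48]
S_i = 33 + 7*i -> [33, 40, 47, 54, 61]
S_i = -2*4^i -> [-2, -8, -32, -128, -512]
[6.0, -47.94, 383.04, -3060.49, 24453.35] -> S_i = 6.00*(-7.99)^i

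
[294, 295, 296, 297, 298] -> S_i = 294 + 1*i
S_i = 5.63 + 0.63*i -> [5.63, 6.26, 6.89, 7.52, 8.15]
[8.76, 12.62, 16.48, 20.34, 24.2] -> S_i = 8.76 + 3.86*i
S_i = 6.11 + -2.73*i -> [6.11, 3.38, 0.65, -2.08, -4.81]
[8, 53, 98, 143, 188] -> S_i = 8 + 45*i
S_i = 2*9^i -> [2, 18, 162, 1458, 13122]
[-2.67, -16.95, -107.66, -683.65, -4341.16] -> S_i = -2.67*6.35^i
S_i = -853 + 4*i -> [-853, -849, -845, -841, -837]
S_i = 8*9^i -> [8, 72, 648, 5832, 52488]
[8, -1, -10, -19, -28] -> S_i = 8 + -9*i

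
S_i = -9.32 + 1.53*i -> [-9.32, -7.79, -6.26, -4.73, -3.2]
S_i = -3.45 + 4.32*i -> [-3.45, 0.87, 5.19, 9.51, 13.83]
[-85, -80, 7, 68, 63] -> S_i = Random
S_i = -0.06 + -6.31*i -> [-0.06, -6.37, -12.68, -18.99, -25.3]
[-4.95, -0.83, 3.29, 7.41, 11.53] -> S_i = -4.95 + 4.12*i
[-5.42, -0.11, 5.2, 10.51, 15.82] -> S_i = -5.42 + 5.31*i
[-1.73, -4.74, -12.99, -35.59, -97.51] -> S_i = -1.73*2.74^i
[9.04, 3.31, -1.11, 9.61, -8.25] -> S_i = Random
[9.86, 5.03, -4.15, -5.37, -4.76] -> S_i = Random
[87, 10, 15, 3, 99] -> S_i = Random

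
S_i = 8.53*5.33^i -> [8.53, 45.46, 242.33, 1291.61, 6884.27]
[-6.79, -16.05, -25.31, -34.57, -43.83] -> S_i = -6.79 + -9.26*i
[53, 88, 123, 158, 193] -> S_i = 53 + 35*i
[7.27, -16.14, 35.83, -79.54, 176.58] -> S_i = 7.27*(-2.22)^i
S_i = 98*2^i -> [98, 196, 392, 784, 1568]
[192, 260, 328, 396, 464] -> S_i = 192 + 68*i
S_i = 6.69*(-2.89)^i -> [6.69, -19.33, 55.88, -161.48, 466.68]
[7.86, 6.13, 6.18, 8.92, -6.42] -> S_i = Random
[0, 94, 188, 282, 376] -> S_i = 0 + 94*i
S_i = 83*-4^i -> [83, -332, 1328, -5312, 21248]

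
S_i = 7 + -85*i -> [7, -78, -163, -248, -333]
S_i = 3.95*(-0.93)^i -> [3.95, -3.67, 3.42, -3.18, 2.95]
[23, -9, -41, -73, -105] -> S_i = 23 + -32*i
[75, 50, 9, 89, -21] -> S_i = Random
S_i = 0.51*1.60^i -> [0.51, 0.82, 1.31, 2.09, 3.34]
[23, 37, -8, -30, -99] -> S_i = Random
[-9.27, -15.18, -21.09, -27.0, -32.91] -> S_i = -9.27 + -5.91*i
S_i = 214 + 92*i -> [214, 306, 398, 490, 582]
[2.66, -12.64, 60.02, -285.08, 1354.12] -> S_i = 2.66*(-4.75)^i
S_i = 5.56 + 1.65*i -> [5.56, 7.21, 8.86, 10.51, 12.16]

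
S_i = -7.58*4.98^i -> [-7.58, -37.75, -187.99, -936.18, -4662.15]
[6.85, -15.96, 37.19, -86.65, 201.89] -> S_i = 6.85*(-2.33)^i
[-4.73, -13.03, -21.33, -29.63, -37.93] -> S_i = -4.73 + -8.30*i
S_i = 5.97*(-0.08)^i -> [5.97, -0.48, 0.04, -0.0, 0.0]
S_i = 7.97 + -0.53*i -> [7.97, 7.44, 6.91, 6.38, 5.85]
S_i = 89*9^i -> [89, 801, 7209, 64881, 583929]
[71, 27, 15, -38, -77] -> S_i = Random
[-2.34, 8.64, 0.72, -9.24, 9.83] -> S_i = Random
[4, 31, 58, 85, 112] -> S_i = 4 + 27*i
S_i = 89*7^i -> [89, 623, 4361, 30527, 213689]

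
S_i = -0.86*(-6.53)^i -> [-0.86, 5.62, -36.67, 239.46, -1563.69]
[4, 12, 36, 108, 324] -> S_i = 4*3^i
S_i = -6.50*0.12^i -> [-6.5, -0.78, -0.09, -0.01, -0.0]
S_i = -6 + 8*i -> [-6, 2, 10, 18, 26]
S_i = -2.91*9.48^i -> [-2.91, -27.59, -261.52, -2479.24, -23503.16]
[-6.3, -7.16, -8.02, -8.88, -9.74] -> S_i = -6.30 + -0.86*i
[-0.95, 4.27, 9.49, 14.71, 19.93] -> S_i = -0.95 + 5.22*i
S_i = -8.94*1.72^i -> [-8.94, -15.38, -26.45, -45.49, -78.24]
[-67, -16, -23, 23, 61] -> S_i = Random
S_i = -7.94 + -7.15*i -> [-7.94, -15.09, -22.24, -29.39, -36.54]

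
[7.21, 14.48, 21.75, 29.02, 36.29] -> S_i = 7.21 + 7.27*i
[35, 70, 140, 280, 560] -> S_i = 35*2^i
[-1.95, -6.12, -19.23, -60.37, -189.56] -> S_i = -1.95*3.14^i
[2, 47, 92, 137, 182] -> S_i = 2 + 45*i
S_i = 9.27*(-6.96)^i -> [9.27, -64.52, 449.05, -3125.41, 21752.88]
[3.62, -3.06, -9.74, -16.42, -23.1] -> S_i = 3.62 + -6.68*i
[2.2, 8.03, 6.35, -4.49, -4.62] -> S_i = Random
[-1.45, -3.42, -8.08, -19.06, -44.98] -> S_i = -1.45*2.36^i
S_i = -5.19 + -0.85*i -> [-5.19, -6.04, -6.89, -7.74, -8.59]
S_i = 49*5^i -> [49, 245, 1225, 6125, 30625]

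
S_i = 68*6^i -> [68, 408, 2448, 14688, 88128]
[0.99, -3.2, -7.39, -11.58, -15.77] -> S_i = 0.99 + -4.19*i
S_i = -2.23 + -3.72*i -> [-2.23, -5.95, -9.67, -13.39, -17.11]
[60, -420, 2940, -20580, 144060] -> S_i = 60*-7^i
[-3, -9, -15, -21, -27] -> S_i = -3 + -6*i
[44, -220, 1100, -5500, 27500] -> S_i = 44*-5^i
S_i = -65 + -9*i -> [-65, -74, -83, -92, -101]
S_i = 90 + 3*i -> [90, 93, 96, 99, 102]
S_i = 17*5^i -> [17, 85, 425, 2125, 10625]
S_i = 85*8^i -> [85, 680, 5440, 43520, 348160]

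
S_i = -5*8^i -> [-5, -40, -320, -2560, -20480]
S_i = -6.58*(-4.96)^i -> [-6.58, 32.64, -161.88, 802.92, -3982.47]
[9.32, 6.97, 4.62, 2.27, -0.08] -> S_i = 9.32 + -2.35*i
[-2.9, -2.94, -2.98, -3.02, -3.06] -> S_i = -2.90 + -0.04*i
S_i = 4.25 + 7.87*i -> [4.25, 12.12, 19.99, 27.86, 35.73]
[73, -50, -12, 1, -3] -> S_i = Random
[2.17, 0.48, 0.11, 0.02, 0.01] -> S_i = 2.17*0.22^i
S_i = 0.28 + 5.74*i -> [0.28, 6.02, 11.76, 17.5, 23.24]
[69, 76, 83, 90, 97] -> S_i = 69 + 7*i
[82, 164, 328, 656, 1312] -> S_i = 82*2^i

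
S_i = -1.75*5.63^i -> [-1.75, -9.85, -55.47, -312.29, -1758.21]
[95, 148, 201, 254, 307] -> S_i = 95 + 53*i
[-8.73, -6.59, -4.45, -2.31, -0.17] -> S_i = -8.73 + 2.14*i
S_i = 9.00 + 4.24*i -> [9.0, 13.24, 17.48, 21.72, 25.96]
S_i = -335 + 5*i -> [-335, -330, -325, -320, -315]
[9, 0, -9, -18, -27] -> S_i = 9 + -9*i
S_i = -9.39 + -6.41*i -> [-9.39, -15.8, -22.21, -28.62, -35.03]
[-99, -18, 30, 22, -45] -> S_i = Random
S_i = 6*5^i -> [6, 30, 150, 750, 3750]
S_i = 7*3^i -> [7, 21, 63, 189, 567]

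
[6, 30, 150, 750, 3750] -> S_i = 6*5^i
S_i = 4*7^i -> [4, 28, 196, 1372, 9604]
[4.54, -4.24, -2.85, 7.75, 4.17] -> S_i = Random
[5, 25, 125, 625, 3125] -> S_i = 5*5^i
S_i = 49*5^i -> [49, 245, 1225, 6125, 30625]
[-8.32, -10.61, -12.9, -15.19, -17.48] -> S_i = -8.32 + -2.29*i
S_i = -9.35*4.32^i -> [-9.35, -40.39, -174.49, -753.81, -3256.47]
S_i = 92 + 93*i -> [92, 185, 278, 371, 464]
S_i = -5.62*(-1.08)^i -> [-5.62, 6.07, -6.56, 7.08, -7.65]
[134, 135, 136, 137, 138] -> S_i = 134 + 1*i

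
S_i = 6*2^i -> [6, 12, 24, 48, 96]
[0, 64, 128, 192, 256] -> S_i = 0 + 64*i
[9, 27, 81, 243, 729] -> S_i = 9*3^i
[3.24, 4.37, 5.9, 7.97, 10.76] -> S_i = 3.24*1.35^i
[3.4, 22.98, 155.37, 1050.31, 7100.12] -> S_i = 3.40*6.76^i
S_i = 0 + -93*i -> [0, -93, -186, -279, -372]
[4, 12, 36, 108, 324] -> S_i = 4*3^i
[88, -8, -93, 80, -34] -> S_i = Random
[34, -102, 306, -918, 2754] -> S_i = 34*-3^i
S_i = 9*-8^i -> [9, -72, 576, -4608, 36864]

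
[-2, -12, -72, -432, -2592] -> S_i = -2*6^i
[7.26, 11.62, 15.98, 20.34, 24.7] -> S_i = 7.26 + 4.36*i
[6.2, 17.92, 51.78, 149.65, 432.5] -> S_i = 6.20*2.89^i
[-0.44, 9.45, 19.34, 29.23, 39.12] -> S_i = -0.44 + 9.89*i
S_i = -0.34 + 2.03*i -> [-0.34, 1.69, 3.72, 5.75, 7.78]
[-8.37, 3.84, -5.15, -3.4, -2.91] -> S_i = Random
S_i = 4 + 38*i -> [4, 42, 80, 118, 156]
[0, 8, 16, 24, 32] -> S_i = 0 + 8*i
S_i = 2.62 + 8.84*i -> [2.62, 11.46, 20.3, 29.14, 37.98]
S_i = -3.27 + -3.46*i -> [-3.27, -6.73, -10.19, -13.65, -17.11]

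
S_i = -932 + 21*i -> [-932, -911, -890, -869, -848]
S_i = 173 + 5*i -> [173, 178, 183, 188, 193]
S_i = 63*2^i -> [63, 126, 252, 504, 1008]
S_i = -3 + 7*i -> [-3, 4, 11, 18, 25]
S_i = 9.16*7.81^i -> [9.16, 71.54, 558.72, 4363.64, 34080.0]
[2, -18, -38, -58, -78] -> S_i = 2 + -20*i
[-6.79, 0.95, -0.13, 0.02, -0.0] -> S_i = -6.79*(-0.14)^i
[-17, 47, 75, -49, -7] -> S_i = Random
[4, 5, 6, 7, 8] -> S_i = 4 + 1*i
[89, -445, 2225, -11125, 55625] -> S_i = 89*-5^i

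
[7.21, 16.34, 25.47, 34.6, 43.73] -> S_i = 7.21 + 9.13*i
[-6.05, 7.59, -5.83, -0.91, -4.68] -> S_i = Random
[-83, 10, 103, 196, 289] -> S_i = -83 + 93*i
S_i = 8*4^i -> [8, 32, 128, 512, 2048]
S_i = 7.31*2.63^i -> [7.31, 19.23, 50.56, 132.98, 349.74]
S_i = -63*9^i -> [-63, -567, -5103, -45927, -413343]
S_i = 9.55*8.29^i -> [9.55, 79.17, 656.32, 5440.85, 45104.67]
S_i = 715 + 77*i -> [715, 792, 869, 946, 1023]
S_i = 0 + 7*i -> [0, 7, 14, 21, 28]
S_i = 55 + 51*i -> [55, 106, 157, 208, 259]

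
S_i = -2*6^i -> [-2, -12, -72, -432, -2592]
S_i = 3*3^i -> [3, 9, 27, 81, 243]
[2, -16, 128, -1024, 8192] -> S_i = 2*-8^i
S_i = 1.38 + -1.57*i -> [1.38, -0.19, -1.76, -3.33, -4.9]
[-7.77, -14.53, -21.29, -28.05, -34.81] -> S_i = -7.77 + -6.76*i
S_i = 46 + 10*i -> [46, 56, 66, 76, 86]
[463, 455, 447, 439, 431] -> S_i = 463 + -8*i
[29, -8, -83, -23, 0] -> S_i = Random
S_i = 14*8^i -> [14, 112, 896, 7168, 57344]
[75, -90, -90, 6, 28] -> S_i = Random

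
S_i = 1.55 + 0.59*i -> [1.55, 2.14, 2.73, 3.32, 3.91]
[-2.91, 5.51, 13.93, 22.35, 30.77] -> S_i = -2.91 + 8.42*i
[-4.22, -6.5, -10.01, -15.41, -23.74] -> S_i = -4.22*1.54^i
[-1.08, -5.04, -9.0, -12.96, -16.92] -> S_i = -1.08 + -3.96*i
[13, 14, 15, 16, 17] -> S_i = 13 + 1*i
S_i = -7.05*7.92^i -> [-7.05, -55.84, -442.22, -3502.39, -27738.94]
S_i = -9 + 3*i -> [-9, -6, -3, 0, 3]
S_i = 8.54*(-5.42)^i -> [8.54, -46.29, 250.87, -1359.74, 7369.79]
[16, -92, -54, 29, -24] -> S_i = Random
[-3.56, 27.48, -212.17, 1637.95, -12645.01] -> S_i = -3.56*(-7.72)^i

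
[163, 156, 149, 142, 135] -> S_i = 163 + -7*i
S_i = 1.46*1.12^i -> [1.46, 1.64, 1.83, 2.05, 2.3]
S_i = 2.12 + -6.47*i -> [2.12, -4.35, -10.82, -17.29, -23.76]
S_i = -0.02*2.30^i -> [-0.02, -0.05, -0.11, -0.24, -0.56]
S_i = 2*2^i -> [2, 4, 8, 16, 32]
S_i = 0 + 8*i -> [0, 8, 16, 24, 32]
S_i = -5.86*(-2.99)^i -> [-5.86, 17.52, -52.39, 156.64, -468.36]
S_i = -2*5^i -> [-2, -10, -50, -250, -1250]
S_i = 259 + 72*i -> [259, 331, 403, 475, 547]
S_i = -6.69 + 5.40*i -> [-6.69, -1.29, 4.11, 9.51, 14.91]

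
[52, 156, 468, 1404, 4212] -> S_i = 52*3^i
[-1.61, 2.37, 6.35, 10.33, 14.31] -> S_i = -1.61 + 3.98*i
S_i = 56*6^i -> [56, 336, 2016, 12096, 72576]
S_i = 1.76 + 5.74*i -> [1.76, 7.5, 13.24, 18.98, 24.72]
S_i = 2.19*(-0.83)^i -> [2.19, -1.82, 1.51, -1.25, 1.04]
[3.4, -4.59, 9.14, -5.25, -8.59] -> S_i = Random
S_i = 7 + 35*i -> [7, 42, 77, 112, 147]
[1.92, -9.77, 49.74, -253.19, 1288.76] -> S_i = 1.92*(-5.09)^i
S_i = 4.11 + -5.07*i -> [4.11, -0.96, -6.03, -11.1, -16.17]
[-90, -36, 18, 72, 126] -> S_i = -90 + 54*i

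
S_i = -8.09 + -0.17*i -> [-8.09, -8.26, -8.43, -8.6, -8.77]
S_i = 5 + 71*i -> [5, 76, 147, 218, 289]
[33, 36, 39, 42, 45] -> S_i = 33 + 3*i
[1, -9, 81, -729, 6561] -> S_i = 1*-9^i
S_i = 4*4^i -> [4, 16, 64, 256, 1024]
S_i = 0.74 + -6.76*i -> [0.74, -6.02, -12.78, -19.54, -26.3]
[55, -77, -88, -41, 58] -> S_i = Random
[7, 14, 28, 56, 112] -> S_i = 7*2^i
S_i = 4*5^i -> [4, 20, 100, 500, 2500]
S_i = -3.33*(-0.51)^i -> [-3.33, 1.7, -0.87, 0.44, -0.23]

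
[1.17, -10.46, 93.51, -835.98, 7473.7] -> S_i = 1.17*(-8.94)^i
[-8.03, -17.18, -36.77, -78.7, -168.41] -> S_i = -8.03*2.14^i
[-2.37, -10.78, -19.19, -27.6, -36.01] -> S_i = -2.37 + -8.41*i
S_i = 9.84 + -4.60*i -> [9.84, 5.24, 0.64, -3.96, -8.56]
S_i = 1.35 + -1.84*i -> [1.35, -0.49, -2.33, -4.17, -6.01]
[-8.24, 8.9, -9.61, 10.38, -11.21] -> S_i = -8.24*(-1.08)^i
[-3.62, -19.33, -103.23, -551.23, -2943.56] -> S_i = -3.62*5.34^i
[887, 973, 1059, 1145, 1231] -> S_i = 887 + 86*i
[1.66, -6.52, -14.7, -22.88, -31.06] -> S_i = 1.66 + -8.18*i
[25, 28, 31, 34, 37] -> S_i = 25 + 3*i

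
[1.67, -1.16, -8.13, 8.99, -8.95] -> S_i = Random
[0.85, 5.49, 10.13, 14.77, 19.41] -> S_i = 0.85 + 4.64*i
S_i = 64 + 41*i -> [64, 105, 146, 187, 228]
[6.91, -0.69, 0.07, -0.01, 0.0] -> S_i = 6.91*(-0.10)^i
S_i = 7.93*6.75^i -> [7.93, 53.53, 361.31, 2438.85, 16462.22]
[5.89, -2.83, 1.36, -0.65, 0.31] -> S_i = 5.89*(-0.48)^i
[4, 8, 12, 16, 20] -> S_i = 4 + 4*i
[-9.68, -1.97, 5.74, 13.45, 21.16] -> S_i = -9.68 + 7.71*i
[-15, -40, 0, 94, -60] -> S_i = Random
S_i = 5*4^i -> [5, 20, 80, 320, 1280]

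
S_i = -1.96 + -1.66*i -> [-1.96, -3.62, -5.28, -6.94, -8.6]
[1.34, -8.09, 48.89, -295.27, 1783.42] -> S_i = 1.34*(-6.04)^i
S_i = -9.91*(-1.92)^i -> [-9.91, 19.03, -36.53, 70.14, -134.67]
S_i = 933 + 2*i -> [933, 935, 937, 939, 941]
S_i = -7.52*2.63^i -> [-7.52, -19.78, -52.02, -136.8, -359.78]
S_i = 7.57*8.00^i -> [7.57, 60.56, 484.48, 3875.84, 31006.72]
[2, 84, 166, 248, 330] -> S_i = 2 + 82*i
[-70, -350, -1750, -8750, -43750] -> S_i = -70*5^i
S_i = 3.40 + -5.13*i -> [3.4, -1.73, -6.86, -11.99, -17.12]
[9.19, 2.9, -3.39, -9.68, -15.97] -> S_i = 9.19 + -6.29*i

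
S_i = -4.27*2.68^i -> [-4.27, -11.44, -30.67, -82.19, -220.28]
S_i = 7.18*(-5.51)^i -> [7.18, -39.56, 217.99, -1201.1, 6618.06]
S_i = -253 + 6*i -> [-253, -247, -241, -235, -229]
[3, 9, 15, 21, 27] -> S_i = 3 + 6*i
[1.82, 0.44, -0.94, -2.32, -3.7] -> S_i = 1.82 + -1.38*i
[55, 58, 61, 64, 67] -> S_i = 55 + 3*i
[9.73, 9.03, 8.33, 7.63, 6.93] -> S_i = 9.73 + -0.70*i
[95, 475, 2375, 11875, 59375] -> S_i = 95*5^i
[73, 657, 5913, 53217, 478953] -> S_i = 73*9^i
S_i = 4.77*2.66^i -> [4.77, 12.69, 33.75, 89.78, 238.81]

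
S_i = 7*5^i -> [7, 35, 175, 875, 4375]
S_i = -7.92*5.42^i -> [-7.92, -42.93, -232.66, -1261.02, -6834.75]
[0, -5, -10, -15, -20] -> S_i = 0 + -5*i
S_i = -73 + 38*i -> [-73, -35, 3, 41, 79]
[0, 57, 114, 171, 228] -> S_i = 0 + 57*i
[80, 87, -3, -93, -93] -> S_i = Random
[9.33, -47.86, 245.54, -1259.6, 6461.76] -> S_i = 9.33*(-5.13)^i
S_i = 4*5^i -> [4, 20, 100, 500, 2500]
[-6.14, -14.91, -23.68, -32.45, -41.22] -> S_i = -6.14 + -8.77*i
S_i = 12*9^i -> [12, 108, 972, 8748, 78732]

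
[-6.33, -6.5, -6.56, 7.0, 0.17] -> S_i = Random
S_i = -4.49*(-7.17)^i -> [-4.49, 32.19, -230.83, 1655.02, -11866.51]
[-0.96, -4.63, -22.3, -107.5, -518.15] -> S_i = -0.96*4.82^i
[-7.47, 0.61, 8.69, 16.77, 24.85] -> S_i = -7.47 + 8.08*i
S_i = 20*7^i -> [20, 140, 980, 6860, 48020]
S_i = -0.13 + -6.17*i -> [-0.13, -6.3, -12.47, -18.64, -24.81]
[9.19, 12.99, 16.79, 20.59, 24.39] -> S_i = 9.19 + 3.80*i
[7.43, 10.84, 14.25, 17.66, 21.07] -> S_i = 7.43 + 3.41*i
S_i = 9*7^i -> [9, 63, 441, 3087, 21609]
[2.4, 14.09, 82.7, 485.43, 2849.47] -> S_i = 2.40*5.87^i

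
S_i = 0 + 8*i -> [0, 8, 16, 24, 32]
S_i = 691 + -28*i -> [691, 663, 635, 607, 579]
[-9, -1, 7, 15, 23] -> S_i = -9 + 8*i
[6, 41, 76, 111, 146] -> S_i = 6 + 35*i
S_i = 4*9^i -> [4, 36, 324, 2916, 26244]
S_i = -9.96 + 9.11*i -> [-9.96, -0.85, 8.26, 17.37, 26.48]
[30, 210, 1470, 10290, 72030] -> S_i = 30*7^i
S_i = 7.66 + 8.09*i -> [7.66, 15.75, 23.84, 31.93, 40.02]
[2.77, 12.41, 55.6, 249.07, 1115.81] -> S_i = 2.77*4.48^i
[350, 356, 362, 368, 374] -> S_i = 350 + 6*i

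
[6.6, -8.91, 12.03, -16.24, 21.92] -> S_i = 6.60*(-1.35)^i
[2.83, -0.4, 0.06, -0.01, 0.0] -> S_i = 2.83*(-0.14)^i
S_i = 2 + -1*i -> [2, 1, 0, -1, -2]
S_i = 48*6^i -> [48, 288, 1728, 10368, 62208]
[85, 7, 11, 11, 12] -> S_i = Random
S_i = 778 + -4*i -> [778, 774, 770, 766, 762]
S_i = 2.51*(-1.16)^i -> [2.51, -2.91, 3.38, -3.92, 4.54]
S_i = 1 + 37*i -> [1, 38, 75, 112, 149]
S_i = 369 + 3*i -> [369, 372, 375, 378, 381]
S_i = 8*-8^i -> [8, -64, 512, -4096, 32768]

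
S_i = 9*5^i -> [9, 45, 225, 1125, 5625]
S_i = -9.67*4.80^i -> [-9.67, -46.42, -222.8, -1069.42, -5133.24]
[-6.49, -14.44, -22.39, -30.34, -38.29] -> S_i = -6.49 + -7.95*i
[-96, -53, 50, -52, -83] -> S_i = Random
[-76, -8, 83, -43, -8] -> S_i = Random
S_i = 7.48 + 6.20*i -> [7.48, 13.68, 19.88, 26.08, 32.28]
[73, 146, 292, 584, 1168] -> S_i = 73*2^i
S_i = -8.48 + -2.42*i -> [-8.48, -10.9, -13.32, -15.74, -18.16]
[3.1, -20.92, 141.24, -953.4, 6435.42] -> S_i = 3.10*(-6.75)^i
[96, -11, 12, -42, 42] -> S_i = Random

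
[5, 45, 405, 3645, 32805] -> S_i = 5*9^i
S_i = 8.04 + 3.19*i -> [8.04, 11.23, 14.42, 17.61, 20.8]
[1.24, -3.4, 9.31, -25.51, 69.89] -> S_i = 1.24*(-2.74)^i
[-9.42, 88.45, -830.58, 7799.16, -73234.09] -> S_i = -9.42*(-9.39)^i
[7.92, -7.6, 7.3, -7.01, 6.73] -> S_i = 7.92*(-0.96)^i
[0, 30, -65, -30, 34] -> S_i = Random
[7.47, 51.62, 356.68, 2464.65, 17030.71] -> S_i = 7.47*6.91^i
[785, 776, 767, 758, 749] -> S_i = 785 + -9*i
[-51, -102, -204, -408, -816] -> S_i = -51*2^i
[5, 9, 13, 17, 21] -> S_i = 5 + 4*i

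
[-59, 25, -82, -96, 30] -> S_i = Random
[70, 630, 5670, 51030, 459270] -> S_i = 70*9^i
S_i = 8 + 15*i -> [8, 23, 38, 53, 68]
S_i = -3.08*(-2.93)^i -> [-3.08, 9.02, -26.44, 77.47, -227.0]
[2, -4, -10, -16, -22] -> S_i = 2 + -6*i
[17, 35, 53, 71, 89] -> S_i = 17 + 18*i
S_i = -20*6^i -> [-20, -120, -720, -4320, -25920]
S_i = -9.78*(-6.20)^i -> [-9.78, 60.64, -375.94, 2330.85, -14451.26]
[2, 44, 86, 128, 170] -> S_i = 2 + 42*i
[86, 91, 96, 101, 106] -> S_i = 86 + 5*i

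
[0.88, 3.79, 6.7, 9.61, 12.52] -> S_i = 0.88 + 2.91*i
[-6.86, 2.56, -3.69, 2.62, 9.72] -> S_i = Random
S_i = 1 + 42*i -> [1, 43, 85, 127, 169]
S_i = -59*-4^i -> [-59, 236, -944, 3776, -15104]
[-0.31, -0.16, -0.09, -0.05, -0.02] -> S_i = -0.31*0.53^i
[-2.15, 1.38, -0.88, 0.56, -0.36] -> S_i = -2.15*(-0.64)^i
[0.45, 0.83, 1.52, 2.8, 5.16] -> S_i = 0.45*1.84^i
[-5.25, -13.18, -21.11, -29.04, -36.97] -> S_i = -5.25 + -7.93*i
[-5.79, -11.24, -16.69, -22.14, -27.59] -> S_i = -5.79 + -5.45*i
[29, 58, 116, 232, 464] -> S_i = 29*2^i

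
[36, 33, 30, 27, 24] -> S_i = 36 + -3*i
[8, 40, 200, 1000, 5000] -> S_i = 8*5^i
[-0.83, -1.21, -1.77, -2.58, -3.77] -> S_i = -0.83*1.46^i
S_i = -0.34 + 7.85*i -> [-0.34, 7.51, 15.36, 23.21, 31.06]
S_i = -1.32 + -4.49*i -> [-1.32, -5.81, -10.3, -14.79, -19.28]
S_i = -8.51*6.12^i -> [-8.51, -52.08, -318.74, -1950.67, -11938.1]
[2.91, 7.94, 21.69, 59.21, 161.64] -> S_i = 2.91*2.73^i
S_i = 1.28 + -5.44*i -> [1.28, -4.16, -9.6, -15.04, -20.48]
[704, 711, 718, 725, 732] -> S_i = 704 + 7*i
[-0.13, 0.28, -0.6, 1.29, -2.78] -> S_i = -0.13*(-2.15)^i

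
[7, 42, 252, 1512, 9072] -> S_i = 7*6^i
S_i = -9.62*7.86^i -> [-9.62, -75.61, -594.32, -4671.35, -36716.84]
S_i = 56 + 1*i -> [56, 57, 58, 59, 60]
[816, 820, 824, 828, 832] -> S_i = 816 + 4*i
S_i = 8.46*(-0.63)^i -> [8.46, -5.33, 3.36, -2.12, 1.33]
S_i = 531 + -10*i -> [531, 521, 511, 501, 491]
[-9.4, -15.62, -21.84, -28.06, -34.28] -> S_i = -9.40 + -6.22*i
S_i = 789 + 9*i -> [789, 798, 807, 816, 825]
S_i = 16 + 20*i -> [16, 36, 56, 76, 96]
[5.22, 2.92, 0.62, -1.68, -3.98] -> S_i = 5.22 + -2.30*i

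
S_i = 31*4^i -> [31, 124, 496, 1984, 7936]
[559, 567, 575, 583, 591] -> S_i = 559 + 8*i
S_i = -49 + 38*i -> [-49, -11, 27, 65, 103]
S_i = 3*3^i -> [3, 9, 27, 81, 243]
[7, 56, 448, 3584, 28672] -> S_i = 7*8^i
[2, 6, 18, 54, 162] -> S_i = 2*3^i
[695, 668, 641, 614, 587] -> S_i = 695 + -27*i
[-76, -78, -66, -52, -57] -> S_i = Random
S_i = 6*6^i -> [6, 36, 216, 1296, 7776]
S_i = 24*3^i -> [24, 72, 216, 648, 1944]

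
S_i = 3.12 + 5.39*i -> [3.12, 8.51, 13.9, 19.29, 24.68]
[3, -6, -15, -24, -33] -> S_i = 3 + -9*i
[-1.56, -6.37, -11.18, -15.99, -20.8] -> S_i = -1.56 + -4.81*i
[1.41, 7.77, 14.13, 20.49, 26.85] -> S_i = 1.41 + 6.36*i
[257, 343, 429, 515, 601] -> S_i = 257 + 86*i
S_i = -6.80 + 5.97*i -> [-6.8, -0.83, 5.14, 11.11, 17.08]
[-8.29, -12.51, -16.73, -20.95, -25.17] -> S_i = -8.29 + -4.22*i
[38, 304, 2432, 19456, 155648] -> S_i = 38*8^i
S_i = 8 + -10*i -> [8, -2, -12, -22, -32]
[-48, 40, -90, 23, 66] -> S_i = Random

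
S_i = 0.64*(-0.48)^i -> [0.64, -0.31, 0.15, -0.07, 0.03]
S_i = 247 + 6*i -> [247, 253, 259, 265, 271]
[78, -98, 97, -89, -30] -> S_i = Random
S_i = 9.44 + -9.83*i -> [9.44, -0.39, -10.22, -20.05, -29.88]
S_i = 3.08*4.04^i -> [3.08, 12.44, 50.27, 203.09, 820.5]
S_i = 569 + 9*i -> [569, 578, 587, 596, 605]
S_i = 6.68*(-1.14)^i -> [6.68, -7.62, 8.68, -9.9, 11.28]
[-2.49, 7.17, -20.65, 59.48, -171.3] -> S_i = -2.49*(-2.88)^i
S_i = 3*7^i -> [3, 21, 147, 1029, 7203]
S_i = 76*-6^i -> [76, -456, 2736, -16416, 98496]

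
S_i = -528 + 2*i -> [-528, -526, -524, -522, -520]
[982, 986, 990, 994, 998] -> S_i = 982 + 4*i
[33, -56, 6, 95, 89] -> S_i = Random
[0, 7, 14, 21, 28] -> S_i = 0 + 7*i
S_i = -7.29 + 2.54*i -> [-7.29, -4.75, -2.21, 0.33, 2.87]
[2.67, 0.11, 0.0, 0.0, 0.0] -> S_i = 2.67*0.04^i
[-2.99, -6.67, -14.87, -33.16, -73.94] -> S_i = -2.99*2.23^i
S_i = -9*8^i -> [-9, -72, -576, -4608, -36864]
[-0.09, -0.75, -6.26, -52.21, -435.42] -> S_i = -0.09*8.34^i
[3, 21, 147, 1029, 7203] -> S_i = 3*7^i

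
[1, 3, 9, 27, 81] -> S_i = 1*3^i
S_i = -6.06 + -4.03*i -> [-6.06, -10.09, -14.12, -18.15, -22.18]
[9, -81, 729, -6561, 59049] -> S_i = 9*-9^i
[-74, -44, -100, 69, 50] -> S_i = Random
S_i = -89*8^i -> [-89, -712, -5696, -45568, -364544]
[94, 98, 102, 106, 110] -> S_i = 94 + 4*i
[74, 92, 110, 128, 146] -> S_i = 74 + 18*i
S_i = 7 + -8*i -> [7, -1, -9, -17, -25]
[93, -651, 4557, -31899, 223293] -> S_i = 93*-7^i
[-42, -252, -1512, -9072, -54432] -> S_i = -42*6^i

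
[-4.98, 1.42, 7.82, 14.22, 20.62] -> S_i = -4.98 + 6.40*i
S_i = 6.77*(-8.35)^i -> [6.77, -56.53, 472.02, -3941.38, 32910.51]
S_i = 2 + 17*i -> [2, 19, 36, 53, 70]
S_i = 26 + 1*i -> [26, 27, 28, 29, 30]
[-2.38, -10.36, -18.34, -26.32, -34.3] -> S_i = -2.38 + -7.98*i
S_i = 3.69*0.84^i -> [3.69, 3.1, 2.6, 2.19, 1.84]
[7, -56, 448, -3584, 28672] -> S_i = 7*-8^i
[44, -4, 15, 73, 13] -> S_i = Random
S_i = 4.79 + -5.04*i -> [4.79, -0.25, -5.29, -10.33, -15.37]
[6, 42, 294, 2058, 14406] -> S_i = 6*7^i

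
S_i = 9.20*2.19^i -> [9.2, 20.15, 44.12, 96.63, 211.62]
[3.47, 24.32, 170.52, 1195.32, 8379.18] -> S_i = 3.47*7.01^i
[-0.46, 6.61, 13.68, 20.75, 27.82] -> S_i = -0.46 + 7.07*i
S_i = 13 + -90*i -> [13, -77, -167, -257, -347]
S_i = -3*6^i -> [-3, -18, -108, -648, -3888]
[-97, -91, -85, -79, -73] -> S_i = -97 + 6*i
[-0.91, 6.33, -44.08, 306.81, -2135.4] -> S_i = -0.91*(-6.96)^i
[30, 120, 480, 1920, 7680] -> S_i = 30*4^i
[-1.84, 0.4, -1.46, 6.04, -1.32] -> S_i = Random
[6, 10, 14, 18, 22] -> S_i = 6 + 4*i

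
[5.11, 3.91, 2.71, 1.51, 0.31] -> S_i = 5.11 + -1.20*i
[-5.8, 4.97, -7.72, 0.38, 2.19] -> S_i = Random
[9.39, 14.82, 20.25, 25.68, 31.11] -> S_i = 9.39 + 5.43*i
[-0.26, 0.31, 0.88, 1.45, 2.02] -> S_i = -0.26 + 0.57*i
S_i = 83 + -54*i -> [83, 29, -25, -79, -133]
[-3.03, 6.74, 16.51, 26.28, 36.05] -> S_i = -3.03 + 9.77*i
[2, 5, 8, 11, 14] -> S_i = 2 + 3*i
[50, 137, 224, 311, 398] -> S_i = 50 + 87*i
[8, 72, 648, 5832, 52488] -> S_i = 8*9^i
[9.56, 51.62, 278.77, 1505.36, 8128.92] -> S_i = 9.56*5.40^i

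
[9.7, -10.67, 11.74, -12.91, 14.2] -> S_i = 9.70*(-1.10)^i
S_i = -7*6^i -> [-7, -42, -252, -1512, -9072]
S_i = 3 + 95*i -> [3, 98, 193, 288, 383]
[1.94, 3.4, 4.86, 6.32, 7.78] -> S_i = 1.94 + 1.46*i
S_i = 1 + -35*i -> [1, -34, -69, -104, -139]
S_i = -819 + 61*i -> [-819, -758, -697, -636, -575]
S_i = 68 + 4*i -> [68, 72, 76, 80, 84]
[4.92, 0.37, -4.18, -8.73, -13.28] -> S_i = 4.92 + -4.55*i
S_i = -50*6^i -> [-50, -300, -1800, -10800, -64800]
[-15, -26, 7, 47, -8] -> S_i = Random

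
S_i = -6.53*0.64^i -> [-6.53, -4.18, -2.67, -1.71, -1.1]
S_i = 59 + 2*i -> [59, 61, 63, 65, 67]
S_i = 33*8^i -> [33, 264, 2112, 16896, 135168]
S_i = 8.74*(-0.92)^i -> [8.74, -8.04, 7.4, -6.81, 6.26]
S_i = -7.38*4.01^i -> [-7.38, -29.59, -118.67, -475.87, -1908.24]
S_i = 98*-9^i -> [98, -882, 7938, -71442, 642978]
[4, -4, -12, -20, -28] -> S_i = 4 + -8*i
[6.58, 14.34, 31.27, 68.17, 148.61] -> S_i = 6.58*2.18^i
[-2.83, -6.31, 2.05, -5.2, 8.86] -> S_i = Random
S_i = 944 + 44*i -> [944, 988, 1032, 1076, 1120]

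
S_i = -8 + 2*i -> [-8, -6, -4, -2, 0]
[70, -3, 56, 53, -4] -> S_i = Random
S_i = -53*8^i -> [-53, -424, -3392, -27136, -217088]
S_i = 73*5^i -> [73, 365, 1825, 9125, 45625]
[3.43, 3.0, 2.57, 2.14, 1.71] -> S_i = 3.43 + -0.43*i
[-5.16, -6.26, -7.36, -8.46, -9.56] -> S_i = -5.16 + -1.10*i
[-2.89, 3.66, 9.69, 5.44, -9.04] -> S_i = Random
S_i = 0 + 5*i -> [0, 5, 10, 15, 20]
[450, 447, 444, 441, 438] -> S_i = 450 + -3*i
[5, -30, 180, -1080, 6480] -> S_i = 5*-6^i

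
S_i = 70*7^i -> [70, 490, 3430, 24010, 168070]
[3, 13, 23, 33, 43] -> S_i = 3 + 10*i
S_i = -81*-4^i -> [-81, 324, -1296, 5184, -20736]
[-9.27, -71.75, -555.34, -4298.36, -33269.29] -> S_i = -9.27*7.74^i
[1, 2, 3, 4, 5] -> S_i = 1 + 1*i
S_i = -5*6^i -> [-5, -30, -180, -1080, -6480]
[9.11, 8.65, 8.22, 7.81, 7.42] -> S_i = 9.11*0.95^i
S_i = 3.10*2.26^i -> [3.1, 7.01, 15.83, 35.78, 80.87]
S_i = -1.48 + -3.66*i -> [-1.48, -5.14, -8.8, -12.46, -16.12]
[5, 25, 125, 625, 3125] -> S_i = 5*5^i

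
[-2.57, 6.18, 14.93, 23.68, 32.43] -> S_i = -2.57 + 8.75*i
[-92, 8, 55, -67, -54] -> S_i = Random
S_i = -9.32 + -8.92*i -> [-9.32, -18.24, -27.16, -36.08, -45.0]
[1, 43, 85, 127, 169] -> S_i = 1 + 42*i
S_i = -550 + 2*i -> [-550, -548, -546, -544, -542]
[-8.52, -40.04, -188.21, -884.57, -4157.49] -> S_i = -8.52*4.70^i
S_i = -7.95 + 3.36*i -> [-7.95, -4.59, -1.23, 2.13, 5.49]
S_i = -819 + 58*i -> [-819, -761, -703, -645, -587]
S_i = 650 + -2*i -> [650, 648, 646, 644, 642]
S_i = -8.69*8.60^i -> [-8.69, -74.73, -642.71, -5527.33, -47535.01]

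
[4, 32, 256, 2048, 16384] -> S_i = 4*8^i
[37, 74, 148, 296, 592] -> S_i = 37*2^i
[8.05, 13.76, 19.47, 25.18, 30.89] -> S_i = 8.05 + 5.71*i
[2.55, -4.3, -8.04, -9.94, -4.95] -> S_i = Random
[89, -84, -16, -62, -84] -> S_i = Random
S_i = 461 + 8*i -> [461, 469, 477, 485, 493]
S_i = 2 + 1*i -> [2, 3, 4, 5, 6]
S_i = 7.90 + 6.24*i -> [7.9, 14.14, 20.38, 26.62, 32.86]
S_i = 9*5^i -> [9, 45, 225, 1125, 5625]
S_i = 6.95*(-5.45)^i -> [6.95, -37.88, 206.43, -1125.06, 6131.56]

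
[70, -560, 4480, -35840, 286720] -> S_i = 70*-8^i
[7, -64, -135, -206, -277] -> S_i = 7 + -71*i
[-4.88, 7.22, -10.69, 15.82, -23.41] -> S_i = -4.88*(-1.48)^i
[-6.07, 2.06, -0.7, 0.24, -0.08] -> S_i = -6.07*(-0.34)^i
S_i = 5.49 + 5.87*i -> [5.49, 11.36, 17.23, 23.1, 28.97]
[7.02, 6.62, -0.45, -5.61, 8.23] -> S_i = Random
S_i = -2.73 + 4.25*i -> [-2.73, 1.52, 5.77, 10.02, 14.27]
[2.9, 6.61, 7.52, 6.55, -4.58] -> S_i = Random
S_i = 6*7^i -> [6, 42, 294, 2058, 14406]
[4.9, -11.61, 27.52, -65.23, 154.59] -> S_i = 4.90*(-2.37)^i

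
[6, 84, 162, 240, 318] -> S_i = 6 + 78*i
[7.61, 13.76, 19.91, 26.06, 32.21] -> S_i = 7.61 + 6.15*i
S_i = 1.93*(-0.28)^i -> [1.93, -0.54, 0.15, -0.04, 0.01]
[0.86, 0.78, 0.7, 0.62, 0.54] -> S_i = 0.86 + -0.08*i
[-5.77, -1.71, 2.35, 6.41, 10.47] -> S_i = -5.77 + 4.06*i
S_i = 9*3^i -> [9, 27, 81, 243, 729]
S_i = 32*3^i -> [32, 96, 288, 864, 2592]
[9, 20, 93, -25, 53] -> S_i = Random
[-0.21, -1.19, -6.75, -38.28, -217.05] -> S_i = -0.21*5.67^i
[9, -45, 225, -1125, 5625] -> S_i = 9*-5^i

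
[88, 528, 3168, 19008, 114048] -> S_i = 88*6^i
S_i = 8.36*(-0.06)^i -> [8.36, -0.5, 0.03, -0.0, 0.0]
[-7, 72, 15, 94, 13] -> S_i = Random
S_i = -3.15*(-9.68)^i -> [-3.15, 30.49, -295.16, 2857.17, -27657.44]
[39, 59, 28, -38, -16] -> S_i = Random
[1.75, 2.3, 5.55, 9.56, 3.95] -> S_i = Random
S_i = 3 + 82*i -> [3, 85, 167, 249, 331]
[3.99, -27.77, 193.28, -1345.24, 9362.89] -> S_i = 3.99*(-6.96)^i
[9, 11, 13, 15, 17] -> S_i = 9 + 2*i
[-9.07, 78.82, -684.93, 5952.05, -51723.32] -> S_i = -9.07*(-8.69)^i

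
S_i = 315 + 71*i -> [315, 386, 457, 528, 599]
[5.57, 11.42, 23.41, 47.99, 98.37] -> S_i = 5.57*2.05^i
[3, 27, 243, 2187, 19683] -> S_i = 3*9^i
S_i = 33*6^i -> [33, 198, 1188, 7128, 42768]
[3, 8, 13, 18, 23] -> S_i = 3 + 5*i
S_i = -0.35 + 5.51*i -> [-0.35, 5.16, 10.67, 16.18, 21.69]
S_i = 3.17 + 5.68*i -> [3.17, 8.85, 14.53, 20.21, 25.89]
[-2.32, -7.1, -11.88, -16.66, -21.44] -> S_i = -2.32 + -4.78*i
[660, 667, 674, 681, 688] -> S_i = 660 + 7*i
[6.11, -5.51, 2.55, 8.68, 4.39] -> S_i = Random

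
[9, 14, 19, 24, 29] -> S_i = 9 + 5*i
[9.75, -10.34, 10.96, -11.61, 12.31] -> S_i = 9.75*(-1.06)^i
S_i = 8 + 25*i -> [8, 33, 58, 83, 108]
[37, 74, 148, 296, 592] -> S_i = 37*2^i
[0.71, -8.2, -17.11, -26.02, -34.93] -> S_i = 0.71 + -8.91*i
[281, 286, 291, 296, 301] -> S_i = 281 + 5*i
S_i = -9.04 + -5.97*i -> [-9.04, -15.01, -20.98, -26.95, -32.92]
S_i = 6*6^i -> [6, 36, 216, 1296, 7776]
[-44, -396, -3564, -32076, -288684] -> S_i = -44*9^i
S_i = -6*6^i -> [-6, -36, -216, -1296, -7776]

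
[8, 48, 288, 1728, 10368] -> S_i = 8*6^i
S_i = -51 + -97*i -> [-51, -148, -245, -342, -439]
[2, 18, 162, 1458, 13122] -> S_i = 2*9^i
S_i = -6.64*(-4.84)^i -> [-6.64, 32.14, -155.55, 752.84, -3643.76]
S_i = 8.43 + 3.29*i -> [8.43, 11.72, 15.01, 18.3, 21.59]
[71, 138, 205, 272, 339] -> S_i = 71 + 67*i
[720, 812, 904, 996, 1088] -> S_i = 720 + 92*i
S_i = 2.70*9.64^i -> [2.7, 26.03, 250.91, 2418.77, 23316.96]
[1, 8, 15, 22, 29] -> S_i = 1 + 7*i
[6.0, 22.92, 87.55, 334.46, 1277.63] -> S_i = 6.00*3.82^i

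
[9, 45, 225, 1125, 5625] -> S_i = 9*5^i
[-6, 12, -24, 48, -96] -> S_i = -6*-2^i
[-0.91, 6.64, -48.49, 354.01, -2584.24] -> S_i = -0.91*(-7.30)^i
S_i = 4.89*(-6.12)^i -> [4.89, -29.93, 183.15, -1120.89, 6859.85]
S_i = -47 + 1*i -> [-47, -46, -45, -44, -43]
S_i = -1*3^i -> [-1, -3, -9, -27, -81]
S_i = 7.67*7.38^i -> [7.67, 56.6, 417.74, 3082.94, 22752.06]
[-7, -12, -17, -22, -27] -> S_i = -7 + -5*i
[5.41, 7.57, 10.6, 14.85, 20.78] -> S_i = 5.41*1.40^i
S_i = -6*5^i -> [-6, -30, -150, -750, -3750]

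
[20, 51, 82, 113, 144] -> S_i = 20 + 31*i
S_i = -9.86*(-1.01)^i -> [-9.86, 9.96, -10.06, 10.16, -10.26]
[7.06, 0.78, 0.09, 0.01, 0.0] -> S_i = 7.06*0.11^i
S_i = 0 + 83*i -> [0, 83, 166, 249, 332]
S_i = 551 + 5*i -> [551, 556, 561, 566, 571]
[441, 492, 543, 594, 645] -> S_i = 441 + 51*i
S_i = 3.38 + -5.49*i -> [3.38, -2.11, -7.6, -13.09, -18.58]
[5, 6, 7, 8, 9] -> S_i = 5 + 1*i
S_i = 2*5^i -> [2, 10, 50, 250, 1250]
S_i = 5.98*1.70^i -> [5.98, 10.17, 17.28, 29.38, 49.95]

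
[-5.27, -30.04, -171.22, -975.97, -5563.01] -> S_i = -5.27*5.70^i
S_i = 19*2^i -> [19, 38, 76, 152, 304]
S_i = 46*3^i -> [46, 138, 414, 1242, 3726]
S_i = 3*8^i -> [3, 24, 192, 1536, 12288]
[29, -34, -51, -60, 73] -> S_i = Random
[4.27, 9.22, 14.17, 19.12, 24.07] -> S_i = 4.27 + 4.95*i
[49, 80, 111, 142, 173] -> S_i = 49 + 31*i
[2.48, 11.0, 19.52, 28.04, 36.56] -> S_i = 2.48 + 8.52*i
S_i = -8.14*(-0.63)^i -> [-8.14, 5.13, -3.23, 2.04, -1.28]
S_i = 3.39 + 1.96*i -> [3.39, 5.35, 7.31, 9.27, 11.23]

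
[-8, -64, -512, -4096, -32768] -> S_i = -8*8^i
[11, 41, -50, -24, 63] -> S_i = Random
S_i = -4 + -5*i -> [-4, -9, -14, -19, -24]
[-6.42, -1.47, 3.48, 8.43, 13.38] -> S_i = -6.42 + 4.95*i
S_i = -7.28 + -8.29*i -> [-7.28, -15.57, -23.86, -32.15, -40.44]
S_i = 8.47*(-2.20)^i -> [8.47, -18.63, 40.99, -90.19, 198.41]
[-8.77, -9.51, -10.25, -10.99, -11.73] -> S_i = -8.77 + -0.74*i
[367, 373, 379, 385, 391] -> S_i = 367 + 6*i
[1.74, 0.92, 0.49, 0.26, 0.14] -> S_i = 1.74*0.53^i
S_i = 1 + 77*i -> [1, 78, 155, 232, 309]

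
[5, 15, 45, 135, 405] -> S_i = 5*3^i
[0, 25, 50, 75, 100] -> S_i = 0 + 25*i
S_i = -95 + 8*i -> [-95, -87, -79, -71, -63]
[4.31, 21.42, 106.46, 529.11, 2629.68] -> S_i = 4.31*4.97^i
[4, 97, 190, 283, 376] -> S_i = 4 + 93*i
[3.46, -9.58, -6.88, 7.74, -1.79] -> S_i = Random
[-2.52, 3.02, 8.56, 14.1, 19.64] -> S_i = -2.52 + 5.54*i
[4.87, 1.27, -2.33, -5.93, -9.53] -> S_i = 4.87 + -3.60*i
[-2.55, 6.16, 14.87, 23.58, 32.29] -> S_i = -2.55 + 8.71*i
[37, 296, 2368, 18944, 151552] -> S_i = 37*8^i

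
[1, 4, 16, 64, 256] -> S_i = 1*4^i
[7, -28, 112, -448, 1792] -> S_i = 7*-4^i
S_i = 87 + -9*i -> [87, 78, 69, 60, 51]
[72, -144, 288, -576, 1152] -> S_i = 72*-2^i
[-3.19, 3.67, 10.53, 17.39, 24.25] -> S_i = -3.19 + 6.86*i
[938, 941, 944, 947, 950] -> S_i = 938 + 3*i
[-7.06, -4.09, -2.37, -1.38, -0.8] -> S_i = -7.06*0.58^i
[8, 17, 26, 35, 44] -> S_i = 8 + 9*i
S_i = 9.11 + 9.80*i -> [9.11, 18.91, 28.71, 38.51, 48.31]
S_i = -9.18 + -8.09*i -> [-9.18, -17.27, -25.36, -33.45, -41.54]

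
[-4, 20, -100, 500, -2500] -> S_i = -4*-5^i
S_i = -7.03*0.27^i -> [-7.03, -1.9, -0.51, -0.14, -0.04]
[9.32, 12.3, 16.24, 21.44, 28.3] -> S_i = 9.32*1.32^i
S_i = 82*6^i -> [82, 492, 2952, 17712, 106272]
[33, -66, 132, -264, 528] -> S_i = 33*-2^i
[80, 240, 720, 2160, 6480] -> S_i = 80*3^i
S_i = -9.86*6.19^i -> [-9.86, -61.03, -377.8, -2338.56, -14475.7]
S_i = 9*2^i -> [9, 18, 36, 72, 144]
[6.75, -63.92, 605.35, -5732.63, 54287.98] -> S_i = 6.75*(-9.47)^i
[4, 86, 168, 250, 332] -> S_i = 4 + 82*i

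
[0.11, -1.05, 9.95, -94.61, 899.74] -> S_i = 0.11*(-9.51)^i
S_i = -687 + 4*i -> [-687, -683, -679, -675, -671]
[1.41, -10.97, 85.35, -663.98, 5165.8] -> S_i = 1.41*(-7.78)^i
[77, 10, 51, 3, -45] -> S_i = Random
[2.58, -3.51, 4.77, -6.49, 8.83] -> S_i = 2.58*(-1.36)^i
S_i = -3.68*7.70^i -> [-3.68, -28.34, -218.19, -1680.04, -12936.32]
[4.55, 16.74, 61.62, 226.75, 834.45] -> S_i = 4.55*3.68^i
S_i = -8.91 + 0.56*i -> [-8.91, -8.35, -7.79, -7.23, -6.67]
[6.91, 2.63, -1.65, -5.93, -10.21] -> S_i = 6.91 + -4.28*i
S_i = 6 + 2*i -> [6, 8, 10, 12, 14]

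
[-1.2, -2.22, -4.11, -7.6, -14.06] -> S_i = -1.20*1.85^i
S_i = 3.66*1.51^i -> [3.66, 5.53, 8.35, 12.6, 19.03]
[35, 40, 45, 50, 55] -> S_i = 35 + 5*i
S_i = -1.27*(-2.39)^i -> [-1.27, 3.04, -7.25, 17.34, -41.44]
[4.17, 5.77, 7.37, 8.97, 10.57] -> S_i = 4.17 + 1.60*i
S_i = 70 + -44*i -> [70, 26, -18, -62, -106]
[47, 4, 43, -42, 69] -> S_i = Random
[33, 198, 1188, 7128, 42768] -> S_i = 33*6^i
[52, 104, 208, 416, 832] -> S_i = 52*2^i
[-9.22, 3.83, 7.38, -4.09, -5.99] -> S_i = Random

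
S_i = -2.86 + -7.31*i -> [-2.86, -10.17, -17.48, -24.79, -32.1]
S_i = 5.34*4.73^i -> [5.34, 25.26, 119.47, 565.1, 2672.92]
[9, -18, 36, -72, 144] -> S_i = 9*-2^i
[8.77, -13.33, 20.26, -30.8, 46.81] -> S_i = 8.77*(-1.52)^i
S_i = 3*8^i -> [3, 24, 192, 1536, 12288]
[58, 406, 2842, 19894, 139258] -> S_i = 58*7^i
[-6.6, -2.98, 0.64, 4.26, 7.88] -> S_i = -6.60 + 3.62*i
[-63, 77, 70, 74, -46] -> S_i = Random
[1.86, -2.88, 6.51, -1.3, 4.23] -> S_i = Random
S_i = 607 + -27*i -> [607, 580, 553, 526, 499]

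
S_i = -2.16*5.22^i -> [-2.16, -11.28, -58.86, -307.23, -1603.75]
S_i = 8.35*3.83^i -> [8.35, 31.98, 122.49, 469.12, 1796.72]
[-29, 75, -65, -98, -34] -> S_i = Random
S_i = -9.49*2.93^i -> [-9.49, -27.81, -81.47, -238.71, -699.42]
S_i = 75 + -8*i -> [75, 67, 59, 51, 43]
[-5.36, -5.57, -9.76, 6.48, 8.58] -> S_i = Random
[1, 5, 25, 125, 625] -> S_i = 1*5^i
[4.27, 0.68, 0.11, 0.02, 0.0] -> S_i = 4.27*0.16^i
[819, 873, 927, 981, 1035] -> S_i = 819 + 54*i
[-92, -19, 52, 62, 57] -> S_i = Random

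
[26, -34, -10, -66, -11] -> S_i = Random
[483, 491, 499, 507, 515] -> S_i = 483 + 8*i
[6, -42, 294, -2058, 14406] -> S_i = 6*-7^i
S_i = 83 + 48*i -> [83, 131, 179, 227, 275]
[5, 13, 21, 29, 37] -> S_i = 5 + 8*i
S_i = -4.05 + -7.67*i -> [-4.05, -11.72, -19.39, -27.06, -34.73]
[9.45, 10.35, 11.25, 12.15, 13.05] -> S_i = 9.45 + 0.90*i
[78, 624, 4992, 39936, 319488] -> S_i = 78*8^i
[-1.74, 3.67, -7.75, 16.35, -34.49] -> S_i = -1.74*(-2.11)^i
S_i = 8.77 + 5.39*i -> [8.77, 14.16, 19.55, 24.94, 30.33]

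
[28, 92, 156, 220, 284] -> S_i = 28 + 64*i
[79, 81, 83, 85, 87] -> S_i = 79 + 2*i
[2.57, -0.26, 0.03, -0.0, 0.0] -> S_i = 2.57*(-0.10)^i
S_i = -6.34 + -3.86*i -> [-6.34, -10.2, -14.06, -17.92, -21.78]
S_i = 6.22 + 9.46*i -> [6.22, 15.68, 25.14, 34.6, 44.06]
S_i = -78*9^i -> [-78, -702, -6318, -56862, -511758]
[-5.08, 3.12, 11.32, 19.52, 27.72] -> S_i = -5.08 + 8.20*i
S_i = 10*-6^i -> [10, -60, 360, -2160, 12960]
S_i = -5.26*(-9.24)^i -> [-5.26, 48.6, -449.09, 4149.56, -38341.9]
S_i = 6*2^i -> [6, 12, 24, 48, 96]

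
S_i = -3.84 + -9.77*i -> [-3.84, -13.61, -23.38, -33.15, -42.92]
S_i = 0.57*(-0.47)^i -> [0.57, -0.27, 0.13, -0.06, 0.03]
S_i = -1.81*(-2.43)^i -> [-1.81, 4.4, -10.69, 25.97, -63.11]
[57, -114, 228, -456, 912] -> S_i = 57*-2^i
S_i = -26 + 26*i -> [-26, 0, 26, 52, 78]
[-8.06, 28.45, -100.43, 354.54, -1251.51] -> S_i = -8.06*(-3.53)^i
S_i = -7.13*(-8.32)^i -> [-7.13, 59.32, -493.56, 4106.38, -34165.11]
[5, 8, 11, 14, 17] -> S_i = 5 + 3*i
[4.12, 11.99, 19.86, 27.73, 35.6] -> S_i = 4.12 + 7.87*i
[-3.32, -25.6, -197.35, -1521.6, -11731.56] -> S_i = -3.32*7.71^i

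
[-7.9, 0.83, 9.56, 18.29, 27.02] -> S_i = -7.90 + 8.73*i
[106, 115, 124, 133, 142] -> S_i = 106 + 9*i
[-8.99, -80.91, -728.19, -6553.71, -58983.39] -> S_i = -8.99*9.00^i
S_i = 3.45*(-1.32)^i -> [3.45, -4.55, 6.01, -7.93, 10.47]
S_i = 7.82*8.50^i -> [7.82, 66.47, 565.0, 4802.46, 40820.89]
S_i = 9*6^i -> [9, 54, 324, 1944, 11664]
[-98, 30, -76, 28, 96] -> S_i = Random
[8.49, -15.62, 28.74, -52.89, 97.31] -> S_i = 8.49*(-1.84)^i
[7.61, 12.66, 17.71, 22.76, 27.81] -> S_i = 7.61 + 5.05*i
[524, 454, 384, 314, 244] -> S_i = 524 + -70*i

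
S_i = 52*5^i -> [52, 260, 1300, 6500, 32500]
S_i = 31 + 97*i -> [31, 128, 225, 322, 419]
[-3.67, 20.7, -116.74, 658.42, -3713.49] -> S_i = -3.67*(-5.64)^i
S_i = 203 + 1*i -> [203, 204, 205, 206, 207]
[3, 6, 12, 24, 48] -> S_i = 3*2^i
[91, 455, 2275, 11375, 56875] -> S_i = 91*5^i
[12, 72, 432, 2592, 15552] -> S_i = 12*6^i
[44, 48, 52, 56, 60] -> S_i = 44 + 4*i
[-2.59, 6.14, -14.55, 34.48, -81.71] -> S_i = -2.59*(-2.37)^i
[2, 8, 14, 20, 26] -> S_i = 2 + 6*i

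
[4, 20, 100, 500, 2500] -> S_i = 4*5^i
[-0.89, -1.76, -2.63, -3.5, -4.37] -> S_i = -0.89 + -0.87*i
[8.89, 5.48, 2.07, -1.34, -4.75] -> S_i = 8.89 + -3.41*i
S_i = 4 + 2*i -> [4, 6, 8, 10, 12]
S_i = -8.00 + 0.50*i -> [-8.0, -7.5, -7.0, -6.5, -6.0]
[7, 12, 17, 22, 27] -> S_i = 7 + 5*i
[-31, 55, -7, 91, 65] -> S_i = Random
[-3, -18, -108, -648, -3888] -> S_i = -3*6^i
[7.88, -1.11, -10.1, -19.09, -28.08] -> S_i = 7.88 + -8.99*i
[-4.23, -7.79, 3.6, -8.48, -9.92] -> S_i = Random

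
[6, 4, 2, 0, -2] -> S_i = 6 + -2*i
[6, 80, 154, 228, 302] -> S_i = 6 + 74*i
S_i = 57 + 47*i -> [57, 104, 151, 198, 245]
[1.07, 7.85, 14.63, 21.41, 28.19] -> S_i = 1.07 + 6.78*i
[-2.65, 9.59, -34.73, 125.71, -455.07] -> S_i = -2.65*(-3.62)^i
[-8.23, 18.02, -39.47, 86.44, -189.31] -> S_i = -8.23*(-2.19)^i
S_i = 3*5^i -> [3, 15, 75, 375, 1875]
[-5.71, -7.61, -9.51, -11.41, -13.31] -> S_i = -5.71 + -1.90*i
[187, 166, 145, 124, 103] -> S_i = 187 + -21*i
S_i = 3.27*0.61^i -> [3.27, 1.99, 1.22, 0.74, 0.45]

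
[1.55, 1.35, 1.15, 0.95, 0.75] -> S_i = 1.55 + -0.20*i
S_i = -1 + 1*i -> [-1, 0, 1, 2, 3]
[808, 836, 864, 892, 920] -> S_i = 808 + 28*i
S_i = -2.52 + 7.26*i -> [-2.52, 4.74, 12.0, 19.26, 26.52]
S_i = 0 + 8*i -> [0, 8, 16, 24, 32]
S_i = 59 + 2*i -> [59, 61, 63, 65, 67]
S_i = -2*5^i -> [-2, -10, -50, -250, -1250]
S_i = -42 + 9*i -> [-42, -33, -24, -15, -6]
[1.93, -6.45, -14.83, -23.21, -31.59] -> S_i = 1.93 + -8.38*i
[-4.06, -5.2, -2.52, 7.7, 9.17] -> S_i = Random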